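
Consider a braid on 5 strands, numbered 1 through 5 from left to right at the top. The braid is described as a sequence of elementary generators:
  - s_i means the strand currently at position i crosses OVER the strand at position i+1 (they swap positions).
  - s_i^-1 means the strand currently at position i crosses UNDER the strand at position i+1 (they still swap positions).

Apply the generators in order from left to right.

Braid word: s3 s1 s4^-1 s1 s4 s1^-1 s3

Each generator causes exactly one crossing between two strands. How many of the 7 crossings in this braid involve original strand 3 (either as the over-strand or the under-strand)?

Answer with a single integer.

Answer: 4

Derivation:
Gen 1: crossing 3x4. Involves strand 3? yes. Count so far: 1
Gen 2: crossing 1x2. Involves strand 3? no. Count so far: 1
Gen 3: crossing 3x5. Involves strand 3? yes. Count so far: 2
Gen 4: crossing 2x1. Involves strand 3? no. Count so far: 2
Gen 5: crossing 5x3. Involves strand 3? yes. Count so far: 3
Gen 6: crossing 1x2. Involves strand 3? no. Count so far: 3
Gen 7: crossing 4x3. Involves strand 3? yes. Count so far: 4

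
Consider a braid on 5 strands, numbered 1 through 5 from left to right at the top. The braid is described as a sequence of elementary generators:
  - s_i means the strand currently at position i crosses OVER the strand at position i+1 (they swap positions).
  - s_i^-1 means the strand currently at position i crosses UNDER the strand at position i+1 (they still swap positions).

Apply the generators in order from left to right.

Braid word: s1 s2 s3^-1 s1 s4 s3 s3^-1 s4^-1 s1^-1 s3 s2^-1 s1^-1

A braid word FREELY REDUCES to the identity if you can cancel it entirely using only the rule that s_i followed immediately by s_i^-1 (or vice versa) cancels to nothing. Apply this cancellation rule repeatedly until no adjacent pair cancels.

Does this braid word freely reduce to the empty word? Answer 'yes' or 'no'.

Answer: yes

Derivation:
Gen 1 (s1): push. Stack: [s1]
Gen 2 (s2): push. Stack: [s1 s2]
Gen 3 (s3^-1): push. Stack: [s1 s2 s3^-1]
Gen 4 (s1): push. Stack: [s1 s2 s3^-1 s1]
Gen 5 (s4): push. Stack: [s1 s2 s3^-1 s1 s4]
Gen 6 (s3): push. Stack: [s1 s2 s3^-1 s1 s4 s3]
Gen 7 (s3^-1): cancels prior s3. Stack: [s1 s2 s3^-1 s1 s4]
Gen 8 (s4^-1): cancels prior s4. Stack: [s1 s2 s3^-1 s1]
Gen 9 (s1^-1): cancels prior s1. Stack: [s1 s2 s3^-1]
Gen 10 (s3): cancels prior s3^-1. Stack: [s1 s2]
Gen 11 (s2^-1): cancels prior s2. Stack: [s1]
Gen 12 (s1^-1): cancels prior s1. Stack: []
Reduced word: (empty)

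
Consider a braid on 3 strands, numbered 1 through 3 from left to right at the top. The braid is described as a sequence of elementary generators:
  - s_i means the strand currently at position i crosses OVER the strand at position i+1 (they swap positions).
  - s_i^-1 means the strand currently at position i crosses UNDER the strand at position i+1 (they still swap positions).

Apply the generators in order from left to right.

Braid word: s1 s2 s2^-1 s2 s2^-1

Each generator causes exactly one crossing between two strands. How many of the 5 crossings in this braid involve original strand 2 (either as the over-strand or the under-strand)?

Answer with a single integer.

Answer: 1

Derivation:
Gen 1: crossing 1x2. Involves strand 2? yes. Count so far: 1
Gen 2: crossing 1x3. Involves strand 2? no. Count so far: 1
Gen 3: crossing 3x1. Involves strand 2? no. Count so far: 1
Gen 4: crossing 1x3. Involves strand 2? no. Count so far: 1
Gen 5: crossing 3x1. Involves strand 2? no. Count so far: 1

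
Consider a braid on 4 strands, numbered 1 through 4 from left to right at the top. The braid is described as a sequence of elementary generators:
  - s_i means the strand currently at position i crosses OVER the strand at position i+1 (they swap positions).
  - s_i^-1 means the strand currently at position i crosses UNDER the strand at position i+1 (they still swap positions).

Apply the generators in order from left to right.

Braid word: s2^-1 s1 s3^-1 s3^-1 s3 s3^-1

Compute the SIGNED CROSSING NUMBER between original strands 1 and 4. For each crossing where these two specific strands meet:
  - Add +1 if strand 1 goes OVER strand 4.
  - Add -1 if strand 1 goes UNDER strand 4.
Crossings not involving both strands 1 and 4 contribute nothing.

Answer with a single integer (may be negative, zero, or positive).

Gen 1: crossing 2x3. Both 1&4? no. Sum: 0
Gen 2: crossing 1x3. Both 1&4? no. Sum: 0
Gen 3: crossing 2x4. Both 1&4? no. Sum: 0
Gen 4: crossing 4x2. Both 1&4? no. Sum: 0
Gen 5: crossing 2x4. Both 1&4? no. Sum: 0
Gen 6: crossing 4x2. Both 1&4? no. Sum: 0

Answer: 0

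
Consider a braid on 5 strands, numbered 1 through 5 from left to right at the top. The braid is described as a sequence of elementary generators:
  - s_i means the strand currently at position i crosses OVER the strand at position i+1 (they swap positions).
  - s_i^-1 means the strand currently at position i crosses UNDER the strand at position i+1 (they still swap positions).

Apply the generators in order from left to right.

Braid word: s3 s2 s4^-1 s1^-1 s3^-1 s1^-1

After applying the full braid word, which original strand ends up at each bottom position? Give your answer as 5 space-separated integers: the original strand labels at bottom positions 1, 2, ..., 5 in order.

Gen 1 (s3): strand 3 crosses over strand 4. Perm now: [1 2 4 3 5]
Gen 2 (s2): strand 2 crosses over strand 4. Perm now: [1 4 2 3 5]
Gen 3 (s4^-1): strand 3 crosses under strand 5. Perm now: [1 4 2 5 3]
Gen 4 (s1^-1): strand 1 crosses under strand 4. Perm now: [4 1 2 5 3]
Gen 5 (s3^-1): strand 2 crosses under strand 5. Perm now: [4 1 5 2 3]
Gen 6 (s1^-1): strand 4 crosses under strand 1. Perm now: [1 4 5 2 3]

Answer: 1 4 5 2 3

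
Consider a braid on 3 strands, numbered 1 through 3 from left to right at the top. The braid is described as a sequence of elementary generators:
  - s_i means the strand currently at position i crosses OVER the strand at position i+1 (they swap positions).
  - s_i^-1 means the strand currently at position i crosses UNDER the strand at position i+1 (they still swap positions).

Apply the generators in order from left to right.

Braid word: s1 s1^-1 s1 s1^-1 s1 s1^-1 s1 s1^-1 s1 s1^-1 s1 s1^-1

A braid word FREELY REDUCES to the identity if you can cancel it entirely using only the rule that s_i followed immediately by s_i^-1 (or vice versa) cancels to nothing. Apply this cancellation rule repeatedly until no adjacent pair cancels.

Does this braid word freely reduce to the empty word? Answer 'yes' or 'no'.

Gen 1 (s1): push. Stack: [s1]
Gen 2 (s1^-1): cancels prior s1. Stack: []
Gen 3 (s1): push. Stack: [s1]
Gen 4 (s1^-1): cancels prior s1. Stack: []
Gen 5 (s1): push. Stack: [s1]
Gen 6 (s1^-1): cancels prior s1. Stack: []
Gen 7 (s1): push. Stack: [s1]
Gen 8 (s1^-1): cancels prior s1. Stack: []
Gen 9 (s1): push. Stack: [s1]
Gen 10 (s1^-1): cancels prior s1. Stack: []
Gen 11 (s1): push. Stack: [s1]
Gen 12 (s1^-1): cancels prior s1. Stack: []
Reduced word: (empty)

Answer: yes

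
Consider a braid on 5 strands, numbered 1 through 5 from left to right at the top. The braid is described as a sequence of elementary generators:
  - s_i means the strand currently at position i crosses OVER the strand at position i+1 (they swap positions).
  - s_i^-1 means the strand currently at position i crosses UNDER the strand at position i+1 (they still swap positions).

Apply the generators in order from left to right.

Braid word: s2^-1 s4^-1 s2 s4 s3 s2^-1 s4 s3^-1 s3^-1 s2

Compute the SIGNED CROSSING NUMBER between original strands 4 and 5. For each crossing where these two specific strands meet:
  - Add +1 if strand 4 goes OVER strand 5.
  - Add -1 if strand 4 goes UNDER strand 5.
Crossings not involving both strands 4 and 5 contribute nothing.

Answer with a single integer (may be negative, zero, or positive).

Gen 1: crossing 2x3. Both 4&5? no. Sum: 0
Gen 2: 4 under 5. Both 4&5? yes. Contrib: -1. Sum: -1
Gen 3: crossing 3x2. Both 4&5? no. Sum: -1
Gen 4: 5 over 4. Both 4&5? yes. Contrib: -1. Sum: -2
Gen 5: crossing 3x4. Both 4&5? no. Sum: -2
Gen 6: crossing 2x4. Both 4&5? no. Sum: -2
Gen 7: crossing 3x5. Both 4&5? no. Sum: -2
Gen 8: crossing 2x5. Both 4&5? no. Sum: -2
Gen 9: crossing 5x2. Both 4&5? no. Sum: -2
Gen 10: crossing 4x2. Both 4&5? no. Sum: -2

Answer: -2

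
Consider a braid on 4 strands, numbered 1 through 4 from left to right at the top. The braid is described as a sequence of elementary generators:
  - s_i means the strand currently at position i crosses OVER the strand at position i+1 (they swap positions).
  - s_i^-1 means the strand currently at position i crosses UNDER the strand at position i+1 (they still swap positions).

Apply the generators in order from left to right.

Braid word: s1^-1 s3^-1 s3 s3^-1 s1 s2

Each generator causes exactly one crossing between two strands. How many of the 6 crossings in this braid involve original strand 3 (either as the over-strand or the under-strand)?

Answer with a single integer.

Answer: 3

Derivation:
Gen 1: crossing 1x2. Involves strand 3? no. Count so far: 0
Gen 2: crossing 3x4. Involves strand 3? yes. Count so far: 1
Gen 3: crossing 4x3. Involves strand 3? yes. Count so far: 2
Gen 4: crossing 3x4. Involves strand 3? yes. Count so far: 3
Gen 5: crossing 2x1. Involves strand 3? no. Count so far: 3
Gen 6: crossing 2x4. Involves strand 3? no. Count so far: 3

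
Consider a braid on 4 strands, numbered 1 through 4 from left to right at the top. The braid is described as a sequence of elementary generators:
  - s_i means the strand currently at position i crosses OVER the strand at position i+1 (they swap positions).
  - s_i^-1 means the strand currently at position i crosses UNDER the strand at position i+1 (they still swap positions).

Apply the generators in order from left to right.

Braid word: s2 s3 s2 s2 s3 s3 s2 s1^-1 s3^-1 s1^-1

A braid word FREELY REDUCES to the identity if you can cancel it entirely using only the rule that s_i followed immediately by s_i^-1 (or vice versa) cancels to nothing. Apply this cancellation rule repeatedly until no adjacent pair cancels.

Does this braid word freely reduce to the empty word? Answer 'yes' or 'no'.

Gen 1 (s2): push. Stack: [s2]
Gen 2 (s3): push. Stack: [s2 s3]
Gen 3 (s2): push. Stack: [s2 s3 s2]
Gen 4 (s2): push. Stack: [s2 s3 s2 s2]
Gen 5 (s3): push. Stack: [s2 s3 s2 s2 s3]
Gen 6 (s3): push. Stack: [s2 s3 s2 s2 s3 s3]
Gen 7 (s2): push. Stack: [s2 s3 s2 s2 s3 s3 s2]
Gen 8 (s1^-1): push. Stack: [s2 s3 s2 s2 s3 s3 s2 s1^-1]
Gen 9 (s3^-1): push. Stack: [s2 s3 s2 s2 s3 s3 s2 s1^-1 s3^-1]
Gen 10 (s1^-1): push. Stack: [s2 s3 s2 s2 s3 s3 s2 s1^-1 s3^-1 s1^-1]
Reduced word: s2 s3 s2 s2 s3 s3 s2 s1^-1 s3^-1 s1^-1

Answer: no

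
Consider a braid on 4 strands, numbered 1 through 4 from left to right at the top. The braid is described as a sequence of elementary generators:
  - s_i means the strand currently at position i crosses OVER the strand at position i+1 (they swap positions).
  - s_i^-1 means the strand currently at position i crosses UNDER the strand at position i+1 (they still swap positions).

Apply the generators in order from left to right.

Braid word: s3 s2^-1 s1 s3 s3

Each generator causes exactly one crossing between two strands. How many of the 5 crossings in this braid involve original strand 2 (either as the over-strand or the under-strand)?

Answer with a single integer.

Answer: 3

Derivation:
Gen 1: crossing 3x4. Involves strand 2? no. Count so far: 0
Gen 2: crossing 2x4. Involves strand 2? yes. Count so far: 1
Gen 3: crossing 1x4. Involves strand 2? no. Count so far: 1
Gen 4: crossing 2x3. Involves strand 2? yes. Count so far: 2
Gen 5: crossing 3x2. Involves strand 2? yes. Count so far: 3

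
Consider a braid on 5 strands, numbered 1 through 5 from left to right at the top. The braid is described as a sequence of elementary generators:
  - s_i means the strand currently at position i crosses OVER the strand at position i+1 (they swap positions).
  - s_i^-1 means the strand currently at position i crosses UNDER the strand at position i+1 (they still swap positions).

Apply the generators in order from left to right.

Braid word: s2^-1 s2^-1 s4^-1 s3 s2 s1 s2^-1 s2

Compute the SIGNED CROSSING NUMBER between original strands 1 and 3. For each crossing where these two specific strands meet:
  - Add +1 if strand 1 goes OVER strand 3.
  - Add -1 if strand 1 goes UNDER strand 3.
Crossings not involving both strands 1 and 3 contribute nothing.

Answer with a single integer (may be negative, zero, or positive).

Gen 1: crossing 2x3. Both 1&3? no. Sum: 0
Gen 2: crossing 3x2. Both 1&3? no. Sum: 0
Gen 3: crossing 4x5. Both 1&3? no. Sum: 0
Gen 4: crossing 3x5. Both 1&3? no. Sum: 0
Gen 5: crossing 2x5. Both 1&3? no. Sum: 0
Gen 6: crossing 1x5. Both 1&3? no. Sum: 0
Gen 7: crossing 1x2. Both 1&3? no. Sum: 0
Gen 8: crossing 2x1. Both 1&3? no. Sum: 0

Answer: 0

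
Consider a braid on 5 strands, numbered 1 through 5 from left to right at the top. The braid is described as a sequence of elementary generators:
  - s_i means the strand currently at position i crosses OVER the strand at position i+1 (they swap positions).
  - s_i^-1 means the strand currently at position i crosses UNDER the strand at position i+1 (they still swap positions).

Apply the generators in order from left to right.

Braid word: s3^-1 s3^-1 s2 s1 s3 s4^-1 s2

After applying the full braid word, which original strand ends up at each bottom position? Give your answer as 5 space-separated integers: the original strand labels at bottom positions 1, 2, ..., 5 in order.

Gen 1 (s3^-1): strand 3 crosses under strand 4. Perm now: [1 2 4 3 5]
Gen 2 (s3^-1): strand 4 crosses under strand 3. Perm now: [1 2 3 4 5]
Gen 3 (s2): strand 2 crosses over strand 3. Perm now: [1 3 2 4 5]
Gen 4 (s1): strand 1 crosses over strand 3. Perm now: [3 1 2 4 5]
Gen 5 (s3): strand 2 crosses over strand 4. Perm now: [3 1 4 2 5]
Gen 6 (s4^-1): strand 2 crosses under strand 5. Perm now: [3 1 4 5 2]
Gen 7 (s2): strand 1 crosses over strand 4. Perm now: [3 4 1 5 2]

Answer: 3 4 1 5 2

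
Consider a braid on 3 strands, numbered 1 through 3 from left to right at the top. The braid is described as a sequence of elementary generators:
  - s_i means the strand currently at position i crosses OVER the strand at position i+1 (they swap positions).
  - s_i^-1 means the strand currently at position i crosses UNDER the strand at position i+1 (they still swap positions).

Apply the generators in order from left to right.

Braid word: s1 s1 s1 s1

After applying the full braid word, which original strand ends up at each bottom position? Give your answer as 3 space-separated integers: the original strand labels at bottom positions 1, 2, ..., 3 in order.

Answer: 1 2 3

Derivation:
Gen 1 (s1): strand 1 crosses over strand 2. Perm now: [2 1 3]
Gen 2 (s1): strand 2 crosses over strand 1. Perm now: [1 2 3]
Gen 3 (s1): strand 1 crosses over strand 2. Perm now: [2 1 3]
Gen 4 (s1): strand 2 crosses over strand 1. Perm now: [1 2 3]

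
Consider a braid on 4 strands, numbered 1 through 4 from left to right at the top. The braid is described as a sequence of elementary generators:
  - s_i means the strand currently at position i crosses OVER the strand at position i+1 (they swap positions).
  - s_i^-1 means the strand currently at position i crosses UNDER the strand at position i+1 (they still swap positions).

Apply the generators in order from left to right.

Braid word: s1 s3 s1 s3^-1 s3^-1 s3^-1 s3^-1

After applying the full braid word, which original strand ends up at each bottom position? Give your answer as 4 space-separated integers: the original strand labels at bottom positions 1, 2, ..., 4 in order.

Gen 1 (s1): strand 1 crosses over strand 2. Perm now: [2 1 3 4]
Gen 2 (s3): strand 3 crosses over strand 4. Perm now: [2 1 4 3]
Gen 3 (s1): strand 2 crosses over strand 1. Perm now: [1 2 4 3]
Gen 4 (s3^-1): strand 4 crosses under strand 3. Perm now: [1 2 3 4]
Gen 5 (s3^-1): strand 3 crosses under strand 4. Perm now: [1 2 4 3]
Gen 6 (s3^-1): strand 4 crosses under strand 3. Perm now: [1 2 3 4]
Gen 7 (s3^-1): strand 3 crosses under strand 4. Perm now: [1 2 4 3]

Answer: 1 2 4 3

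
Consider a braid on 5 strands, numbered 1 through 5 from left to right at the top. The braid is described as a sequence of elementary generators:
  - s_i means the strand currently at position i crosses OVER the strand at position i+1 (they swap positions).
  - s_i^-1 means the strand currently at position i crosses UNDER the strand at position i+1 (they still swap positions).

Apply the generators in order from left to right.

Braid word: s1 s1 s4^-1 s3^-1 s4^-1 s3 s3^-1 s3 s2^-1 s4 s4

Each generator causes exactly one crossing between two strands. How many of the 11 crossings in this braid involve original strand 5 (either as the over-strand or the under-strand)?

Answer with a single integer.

Gen 1: crossing 1x2. Involves strand 5? no. Count so far: 0
Gen 2: crossing 2x1. Involves strand 5? no. Count so far: 0
Gen 3: crossing 4x5. Involves strand 5? yes. Count so far: 1
Gen 4: crossing 3x5. Involves strand 5? yes. Count so far: 2
Gen 5: crossing 3x4. Involves strand 5? no. Count so far: 2
Gen 6: crossing 5x4. Involves strand 5? yes. Count so far: 3
Gen 7: crossing 4x5. Involves strand 5? yes. Count so far: 4
Gen 8: crossing 5x4. Involves strand 5? yes. Count so far: 5
Gen 9: crossing 2x4. Involves strand 5? no. Count so far: 5
Gen 10: crossing 5x3. Involves strand 5? yes. Count so far: 6
Gen 11: crossing 3x5. Involves strand 5? yes. Count so far: 7

Answer: 7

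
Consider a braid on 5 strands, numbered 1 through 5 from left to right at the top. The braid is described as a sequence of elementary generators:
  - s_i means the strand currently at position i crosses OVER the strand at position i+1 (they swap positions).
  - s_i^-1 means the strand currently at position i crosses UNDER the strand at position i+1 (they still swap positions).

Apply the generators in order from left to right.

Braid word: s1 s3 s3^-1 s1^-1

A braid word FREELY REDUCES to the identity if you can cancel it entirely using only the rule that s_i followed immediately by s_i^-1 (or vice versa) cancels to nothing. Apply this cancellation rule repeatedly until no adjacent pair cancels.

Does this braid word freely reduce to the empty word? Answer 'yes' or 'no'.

Answer: yes

Derivation:
Gen 1 (s1): push. Stack: [s1]
Gen 2 (s3): push. Stack: [s1 s3]
Gen 3 (s3^-1): cancels prior s3. Stack: [s1]
Gen 4 (s1^-1): cancels prior s1. Stack: []
Reduced word: (empty)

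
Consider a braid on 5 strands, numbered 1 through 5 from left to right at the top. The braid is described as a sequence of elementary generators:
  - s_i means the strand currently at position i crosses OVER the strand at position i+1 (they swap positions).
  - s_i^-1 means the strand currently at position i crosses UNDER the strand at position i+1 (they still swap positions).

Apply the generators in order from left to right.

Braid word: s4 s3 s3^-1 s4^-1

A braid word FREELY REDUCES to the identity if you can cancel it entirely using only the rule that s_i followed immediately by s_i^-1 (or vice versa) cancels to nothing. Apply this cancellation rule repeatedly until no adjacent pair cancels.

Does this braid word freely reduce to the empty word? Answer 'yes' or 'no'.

Gen 1 (s4): push. Stack: [s4]
Gen 2 (s3): push. Stack: [s4 s3]
Gen 3 (s3^-1): cancels prior s3. Stack: [s4]
Gen 4 (s4^-1): cancels prior s4. Stack: []
Reduced word: (empty)

Answer: yes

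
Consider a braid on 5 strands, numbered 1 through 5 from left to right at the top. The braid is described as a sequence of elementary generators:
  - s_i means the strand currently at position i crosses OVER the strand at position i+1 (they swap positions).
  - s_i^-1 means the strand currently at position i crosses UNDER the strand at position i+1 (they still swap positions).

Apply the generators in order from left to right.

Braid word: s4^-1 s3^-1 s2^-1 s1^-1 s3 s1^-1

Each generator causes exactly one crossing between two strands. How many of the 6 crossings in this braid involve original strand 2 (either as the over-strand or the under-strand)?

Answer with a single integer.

Answer: 2

Derivation:
Gen 1: crossing 4x5. Involves strand 2? no. Count so far: 0
Gen 2: crossing 3x5. Involves strand 2? no. Count so far: 0
Gen 3: crossing 2x5. Involves strand 2? yes. Count so far: 1
Gen 4: crossing 1x5. Involves strand 2? no. Count so far: 1
Gen 5: crossing 2x3. Involves strand 2? yes. Count so far: 2
Gen 6: crossing 5x1. Involves strand 2? no. Count so far: 2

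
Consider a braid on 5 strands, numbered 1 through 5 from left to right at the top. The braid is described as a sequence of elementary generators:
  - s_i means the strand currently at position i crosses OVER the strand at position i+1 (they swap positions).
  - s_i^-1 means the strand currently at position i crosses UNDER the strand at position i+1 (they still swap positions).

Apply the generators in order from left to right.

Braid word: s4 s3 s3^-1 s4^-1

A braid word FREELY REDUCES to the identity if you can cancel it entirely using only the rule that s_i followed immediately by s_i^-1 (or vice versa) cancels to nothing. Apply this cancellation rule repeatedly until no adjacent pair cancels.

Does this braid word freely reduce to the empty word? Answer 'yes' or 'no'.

Gen 1 (s4): push. Stack: [s4]
Gen 2 (s3): push. Stack: [s4 s3]
Gen 3 (s3^-1): cancels prior s3. Stack: [s4]
Gen 4 (s4^-1): cancels prior s4. Stack: []
Reduced word: (empty)

Answer: yes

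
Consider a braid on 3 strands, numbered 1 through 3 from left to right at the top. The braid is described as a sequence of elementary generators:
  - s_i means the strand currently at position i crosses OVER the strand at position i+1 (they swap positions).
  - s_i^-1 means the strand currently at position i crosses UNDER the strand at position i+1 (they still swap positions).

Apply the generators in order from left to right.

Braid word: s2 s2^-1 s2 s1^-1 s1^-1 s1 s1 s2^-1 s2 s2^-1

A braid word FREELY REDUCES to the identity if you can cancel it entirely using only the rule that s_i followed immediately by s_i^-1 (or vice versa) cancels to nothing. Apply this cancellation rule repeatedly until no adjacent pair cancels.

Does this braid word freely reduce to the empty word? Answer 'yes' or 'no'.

Answer: yes

Derivation:
Gen 1 (s2): push. Stack: [s2]
Gen 2 (s2^-1): cancels prior s2. Stack: []
Gen 3 (s2): push. Stack: [s2]
Gen 4 (s1^-1): push. Stack: [s2 s1^-1]
Gen 5 (s1^-1): push. Stack: [s2 s1^-1 s1^-1]
Gen 6 (s1): cancels prior s1^-1. Stack: [s2 s1^-1]
Gen 7 (s1): cancels prior s1^-1. Stack: [s2]
Gen 8 (s2^-1): cancels prior s2. Stack: []
Gen 9 (s2): push. Stack: [s2]
Gen 10 (s2^-1): cancels prior s2. Stack: []
Reduced word: (empty)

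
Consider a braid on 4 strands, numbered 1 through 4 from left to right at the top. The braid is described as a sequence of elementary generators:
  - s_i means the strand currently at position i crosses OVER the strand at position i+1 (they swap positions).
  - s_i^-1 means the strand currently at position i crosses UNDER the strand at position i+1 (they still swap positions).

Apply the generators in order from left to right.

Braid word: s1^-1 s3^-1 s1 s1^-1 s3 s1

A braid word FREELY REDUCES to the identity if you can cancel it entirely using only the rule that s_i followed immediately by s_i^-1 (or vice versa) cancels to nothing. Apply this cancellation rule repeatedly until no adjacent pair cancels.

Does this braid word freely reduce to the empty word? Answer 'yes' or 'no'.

Answer: yes

Derivation:
Gen 1 (s1^-1): push. Stack: [s1^-1]
Gen 2 (s3^-1): push. Stack: [s1^-1 s3^-1]
Gen 3 (s1): push. Stack: [s1^-1 s3^-1 s1]
Gen 4 (s1^-1): cancels prior s1. Stack: [s1^-1 s3^-1]
Gen 5 (s3): cancels prior s3^-1. Stack: [s1^-1]
Gen 6 (s1): cancels prior s1^-1. Stack: []
Reduced word: (empty)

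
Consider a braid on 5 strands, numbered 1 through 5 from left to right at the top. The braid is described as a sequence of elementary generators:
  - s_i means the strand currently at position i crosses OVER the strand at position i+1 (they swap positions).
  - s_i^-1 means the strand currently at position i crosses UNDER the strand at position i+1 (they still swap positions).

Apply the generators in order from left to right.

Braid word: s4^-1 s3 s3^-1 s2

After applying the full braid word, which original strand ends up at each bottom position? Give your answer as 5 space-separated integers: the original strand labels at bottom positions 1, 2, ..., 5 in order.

Gen 1 (s4^-1): strand 4 crosses under strand 5. Perm now: [1 2 3 5 4]
Gen 2 (s3): strand 3 crosses over strand 5. Perm now: [1 2 5 3 4]
Gen 3 (s3^-1): strand 5 crosses under strand 3. Perm now: [1 2 3 5 4]
Gen 4 (s2): strand 2 crosses over strand 3. Perm now: [1 3 2 5 4]

Answer: 1 3 2 5 4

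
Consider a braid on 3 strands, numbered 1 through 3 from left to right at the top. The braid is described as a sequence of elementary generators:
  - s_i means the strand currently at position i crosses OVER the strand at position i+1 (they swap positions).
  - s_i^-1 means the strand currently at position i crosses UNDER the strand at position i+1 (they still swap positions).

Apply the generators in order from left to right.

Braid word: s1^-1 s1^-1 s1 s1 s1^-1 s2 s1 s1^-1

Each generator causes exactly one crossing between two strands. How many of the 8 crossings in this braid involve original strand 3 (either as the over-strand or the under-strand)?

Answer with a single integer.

Gen 1: crossing 1x2. Involves strand 3? no. Count so far: 0
Gen 2: crossing 2x1. Involves strand 3? no. Count so far: 0
Gen 3: crossing 1x2. Involves strand 3? no. Count so far: 0
Gen 4: crossing 2x1. Involves strand 3? no. Count so far: 0
Gen 5: crossing 1x2. Involves strand 3? no. Count so far: 0
Gen 6: crossing 1x3. Involves strand 3? yes. Count so far: 1
Gen 7: crossing 2x3. Involves strand 3? yes. Count so far: 2
Gen 8: crossing 3x2. Involves strand 3? yes. Count so far: 3

Answer: 3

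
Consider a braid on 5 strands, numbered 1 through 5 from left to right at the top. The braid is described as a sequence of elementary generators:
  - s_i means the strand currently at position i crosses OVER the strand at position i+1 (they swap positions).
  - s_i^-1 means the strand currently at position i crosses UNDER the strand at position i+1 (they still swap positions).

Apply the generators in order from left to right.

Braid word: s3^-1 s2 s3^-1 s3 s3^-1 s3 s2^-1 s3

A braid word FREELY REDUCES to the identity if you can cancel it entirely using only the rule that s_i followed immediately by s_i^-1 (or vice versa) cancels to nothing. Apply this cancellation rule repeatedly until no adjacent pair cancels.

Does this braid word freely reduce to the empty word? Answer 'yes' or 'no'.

Gen 1 (s3^-1): push. Stack: [s3^-1]
Gen 2 (s2): push. Stack: [s3^-1 s2]
Gen 3 (s3^-1): push. Stack: [s3^-1 s2 s3^-1]
Gen 4 (s3): cancels prior s3^-1. Stack: [s3^-1 s2]
Gen 5 (s3^-1): push. Stack: [s3^-1 s2 s3^-1]
Gen 6 (s3): cancels prior s3^-1. Stack: [s3^-1 s2]
Gen 7 (s2^-1): cancels prior s2. Stack: [s3^-1]
Gen 8 (s3): cancels prior s3^-1. Stack: []
Reduced word: (empty)

Answer: yes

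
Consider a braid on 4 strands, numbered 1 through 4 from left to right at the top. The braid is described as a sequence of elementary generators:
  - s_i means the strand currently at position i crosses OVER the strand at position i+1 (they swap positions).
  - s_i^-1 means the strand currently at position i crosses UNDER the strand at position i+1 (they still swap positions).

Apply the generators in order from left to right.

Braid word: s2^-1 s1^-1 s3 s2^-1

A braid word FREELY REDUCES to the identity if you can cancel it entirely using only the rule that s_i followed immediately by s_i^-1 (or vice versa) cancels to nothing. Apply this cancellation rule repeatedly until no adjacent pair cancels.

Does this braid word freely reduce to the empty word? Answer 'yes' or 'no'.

Answer: no

Derivation:
Gen 1 (s2^-1): push. Stack: [s2^-1]
Gen 2 (s1^-1): push. Stack: [s2^-1 s1^-1]
Gen 3 (s3): push. Stack: [s2^-1 s1^-1 s3]
Gen 4 (s2^-1): push. Stack: [s2^-1 s1^-1 s3 s2^-1]
Reduced word: s2^-1 s1^-1 s3 s2^-1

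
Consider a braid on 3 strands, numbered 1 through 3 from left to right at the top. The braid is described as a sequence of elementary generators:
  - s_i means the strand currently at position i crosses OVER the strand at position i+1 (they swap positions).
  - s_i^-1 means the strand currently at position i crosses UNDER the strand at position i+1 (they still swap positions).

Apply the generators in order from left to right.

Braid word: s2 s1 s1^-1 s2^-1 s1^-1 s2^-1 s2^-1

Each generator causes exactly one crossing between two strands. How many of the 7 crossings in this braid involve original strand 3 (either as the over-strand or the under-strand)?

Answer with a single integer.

Gen 1: crossing 2x3. Involves strand 3? yes. Count so far: 1
Gen 2: crossing 1x3. Involves strand 3? yes. Count so far: 2
Gen 3: crossing 3x1. Involves strand 3? yes. Count so far: 3
Gen 4: crossing 3x2. Involves strand 3? yes. Count so far: 4
Gen 5: crossing 1x2. Involves strand 3? no. Count so far: 4
Gen 6: crossing 1x3. Involves strand 3? yes. Count so far: 5
Gen 7: crossing 3x1. Involves strand 3? yes. Count so far: 6

Answer: 6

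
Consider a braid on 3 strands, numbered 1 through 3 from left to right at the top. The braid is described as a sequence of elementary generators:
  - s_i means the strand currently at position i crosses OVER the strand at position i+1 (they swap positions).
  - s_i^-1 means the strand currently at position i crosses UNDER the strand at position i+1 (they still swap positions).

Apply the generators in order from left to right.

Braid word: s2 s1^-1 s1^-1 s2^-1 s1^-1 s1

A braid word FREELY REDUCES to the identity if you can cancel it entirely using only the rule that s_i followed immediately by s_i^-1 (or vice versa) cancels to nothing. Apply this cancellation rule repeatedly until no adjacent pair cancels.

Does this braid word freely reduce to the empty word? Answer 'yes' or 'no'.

Answer: no

Derivation:
Gen 1 (s2): push. Stack: [s2]
Gen 2 (s1^-1): push. Stack: [s2 s1^-1]
Gen 3 (s1^-1): push. Stack: [s2 s1^-1 s1^-1]
Gen 4 (s2^-1): push. Stack: [s2 s1^-1 s1^-1 s2^-1]
Gen 5 (s1^-1): push. Stack: [s2 s1^-1 s1^-1 s2^-1 s1^-1]
Gen 6 (s1): cancels prior s1^-1. Stack: [s2 s1^-1 s1^-1 s2^-1]
Reduced word: s2 s1^-1 s1^-1 s2^-1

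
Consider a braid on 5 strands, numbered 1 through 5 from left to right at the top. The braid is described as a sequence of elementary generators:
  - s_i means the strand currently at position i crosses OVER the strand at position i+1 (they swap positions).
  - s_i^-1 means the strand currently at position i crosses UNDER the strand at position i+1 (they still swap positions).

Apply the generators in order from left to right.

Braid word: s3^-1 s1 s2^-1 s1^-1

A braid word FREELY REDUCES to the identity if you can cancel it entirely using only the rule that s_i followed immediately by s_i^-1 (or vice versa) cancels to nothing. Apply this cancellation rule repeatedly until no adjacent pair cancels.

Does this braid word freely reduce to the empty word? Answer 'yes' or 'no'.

Gen 1 (s3^-1): push. Stack: [s3^-1]
Gen 2 (s1): push. Stack: [s3^-1 s1]
Gen 3 (s2^-1): push. Stack: [s3^-1 s1 s2^-1]
Gen 4 (s1^-1): push. Stack: [s3^-1 s1 s2^-1 s1^-1]
Reduced word: s3^-1 s1 s2^-1 s1^-1

Answer: no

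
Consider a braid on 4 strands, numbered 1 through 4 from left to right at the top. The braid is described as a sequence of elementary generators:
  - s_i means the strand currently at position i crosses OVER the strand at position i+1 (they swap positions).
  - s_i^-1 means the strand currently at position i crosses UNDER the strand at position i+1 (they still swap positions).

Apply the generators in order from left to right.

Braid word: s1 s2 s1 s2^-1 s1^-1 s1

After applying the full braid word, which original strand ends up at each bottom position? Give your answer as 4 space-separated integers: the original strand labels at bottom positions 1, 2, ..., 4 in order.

Gen 1 (s1): strand 1 crosses over strand 2. Perm now: [2 1 3 4]
Gen 2 (s2): strand 1 crosses over strand 3. Perm now: [2 3 1 4]
Gen 3 (s1): strand 2 crosses over strand 3. Perm now: [3 2 1 4]
Gen 4 (s2^-1): strand 2 crosses under strand 1. Perm now: [3 1 2 4]
Gen 5 (s1^-1): strand 3 crosses under strand 1. Perm now: [1 3 2 4]
Gen 6 (s1): strand 1 crosses over strand 3. Perm now: [3 1 2 4]

Answer: 3 1 2 4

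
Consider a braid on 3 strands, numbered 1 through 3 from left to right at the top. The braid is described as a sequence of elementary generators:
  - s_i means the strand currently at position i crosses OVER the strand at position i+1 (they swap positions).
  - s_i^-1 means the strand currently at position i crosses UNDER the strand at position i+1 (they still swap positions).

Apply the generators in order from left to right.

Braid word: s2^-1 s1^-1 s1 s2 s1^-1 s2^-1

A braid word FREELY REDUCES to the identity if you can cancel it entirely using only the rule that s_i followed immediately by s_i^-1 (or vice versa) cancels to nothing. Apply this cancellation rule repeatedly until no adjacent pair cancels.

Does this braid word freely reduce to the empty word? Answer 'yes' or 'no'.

Gen 1 (s2^-1): push. Stack: [s2^-1]
Gen 2 (s1^-1): push. Stack: [s2^-1 s1^-1]
Gen 3 (s1): cancels prior s1^-1. Stack: [s2^-1]
Gen 4 (s2): cancels prior s2^-1. Stack: []
Gen 5 (s1^-1): push. Stack: [s1^-1]
Gen 6 (s2^-1): push. Stack: [s1^-1 s2^-1]
Reduced word: s1^-1 s2^-1

Answer: no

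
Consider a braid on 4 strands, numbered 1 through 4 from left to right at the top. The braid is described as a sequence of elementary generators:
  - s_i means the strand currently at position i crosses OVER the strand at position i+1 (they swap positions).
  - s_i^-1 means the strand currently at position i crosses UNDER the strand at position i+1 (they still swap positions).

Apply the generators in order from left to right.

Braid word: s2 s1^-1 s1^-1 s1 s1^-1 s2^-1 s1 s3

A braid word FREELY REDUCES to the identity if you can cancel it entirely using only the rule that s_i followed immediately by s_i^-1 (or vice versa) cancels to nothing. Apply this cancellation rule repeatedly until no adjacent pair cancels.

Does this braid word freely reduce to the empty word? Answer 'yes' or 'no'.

Gen 1 (s2): push. Stack: [s2]
Gen 2 (s1^-1): push. Stack: [s2 s1^-1]
Gen 3 (s1^-1): push. Stack: [s2 s1^-1 s1^-1]
Gen 4 (s1): cancels prior s1^-1. Stack: [s2 s1^-1]
Gen 5 (s1^-1): push. Stack: [s2 s1^-1 s1^-1]
Gen 6 (s2^-1): push. Stack: [s2 s1^-1 s1^-1 s2^-1]
Gen 7 (s1): push. Stack: [s2 s1^-1 s1^-1 s2^-1 s1]
Gen 8 (s3): push. Stack: [s2 s1^-1 s1^-1 s2^-1 s1 s3]
Reduced word: s2 s1^-1 s1^-1 s2^-1 s1 s3

Answer: no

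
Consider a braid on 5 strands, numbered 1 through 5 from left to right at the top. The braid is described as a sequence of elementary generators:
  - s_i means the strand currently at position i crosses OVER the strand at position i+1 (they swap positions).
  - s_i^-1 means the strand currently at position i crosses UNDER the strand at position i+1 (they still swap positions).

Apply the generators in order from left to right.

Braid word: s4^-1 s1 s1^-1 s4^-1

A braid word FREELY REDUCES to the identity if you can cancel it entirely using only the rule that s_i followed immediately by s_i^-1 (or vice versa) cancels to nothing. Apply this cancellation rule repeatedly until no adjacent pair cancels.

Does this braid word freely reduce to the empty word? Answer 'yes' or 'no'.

Answer: no

Derivation:
Gen 1 (s4^-1): push. Stack: [s4^-1]
Gen 2 (s1): push. Stack: [s4^-1 s1]
Gen 3 (s1^-1): cancels prior s1. Stack: [s4^-1]
Gen 4 (s4^-1): push. Stack: [s4^-1 s4^-1]
Reduced word: s4^-1 s4^-1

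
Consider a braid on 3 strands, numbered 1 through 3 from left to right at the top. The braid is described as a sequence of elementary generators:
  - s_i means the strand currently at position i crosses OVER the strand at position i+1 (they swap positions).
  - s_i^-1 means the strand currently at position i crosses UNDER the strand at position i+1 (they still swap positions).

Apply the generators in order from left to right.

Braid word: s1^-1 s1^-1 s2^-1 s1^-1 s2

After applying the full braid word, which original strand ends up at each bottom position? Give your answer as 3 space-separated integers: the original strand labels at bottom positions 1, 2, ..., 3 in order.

Answer: 3 2 1

Derivation:
Gen 1 (s1^-1): strand 1 crosses under strand 2. Perm now: [2 1 3]
Gen 2 (s1^-1): strand 2 crosses under strand 1. Perm now: [1 2 3]
Gen 3 (s2^-1): strand 2 crosses under strand 3. Perm now: [1 3 2]
Gen 4 (s1^-1): strand 1 crosses under strand 3. Perm now: [3 1 2]
Gen 5 (s2): strand 1 crosses over strand 2. Perm now: [3 2 1]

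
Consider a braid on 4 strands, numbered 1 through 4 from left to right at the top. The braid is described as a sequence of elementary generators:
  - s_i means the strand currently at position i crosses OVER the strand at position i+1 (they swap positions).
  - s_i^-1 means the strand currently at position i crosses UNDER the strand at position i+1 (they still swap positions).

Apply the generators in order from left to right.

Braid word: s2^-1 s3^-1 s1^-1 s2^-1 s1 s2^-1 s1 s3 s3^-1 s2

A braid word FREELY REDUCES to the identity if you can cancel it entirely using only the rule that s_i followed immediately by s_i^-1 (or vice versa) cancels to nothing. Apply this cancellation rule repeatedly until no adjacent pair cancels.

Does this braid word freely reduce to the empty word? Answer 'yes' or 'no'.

Gen 1 (s2^-1): push. Stack: [s2^-1]
Gen 2 (s3^-1): push. Stack: [s2^-1 s3^-1]
Gen 3 (s1^-1): push. Stack: [s2^-1 s3^-1 s1^-1]
Gen 4 (s2^-1): push. Stack: [s2^-1 s3^-1 s1^-1 s2^-1]
Gen 5 (s1): push. Stack: [s2^-1 s3^-1 s1^-1 s2^-1 s1]
Gen 6 (s2^-1): push. Stack: [s2^-1 s3^-1 s1^-1 s2^-1 s1 s2^-1]
Gen 7 (s1): push. Stack: [s2^-1 s3^-1 s1^-1 s2^-1 s1 s2^-1 s1]
Gen 8 (s3): push. Stack: [s2^-1 s3^-1 s1^-1 s2^-1 s1 s2^-1 s1 s3]
Gen 9 (s3^-1): cancels prior s3. Stack: [s2^-1 s3^-1 s1^-1 s2^-1 s1 s2^-1 s1]
Gen 10 (s2): push. Stack: [s2^-1 s3^-1 s1^-1 s2^-1 s1 s2^-1 s1 s2]
Reduced word: s2^-1 s3^-1 s1^-1 s2^-1 s1 s2^-1 s1 s2

Answer: no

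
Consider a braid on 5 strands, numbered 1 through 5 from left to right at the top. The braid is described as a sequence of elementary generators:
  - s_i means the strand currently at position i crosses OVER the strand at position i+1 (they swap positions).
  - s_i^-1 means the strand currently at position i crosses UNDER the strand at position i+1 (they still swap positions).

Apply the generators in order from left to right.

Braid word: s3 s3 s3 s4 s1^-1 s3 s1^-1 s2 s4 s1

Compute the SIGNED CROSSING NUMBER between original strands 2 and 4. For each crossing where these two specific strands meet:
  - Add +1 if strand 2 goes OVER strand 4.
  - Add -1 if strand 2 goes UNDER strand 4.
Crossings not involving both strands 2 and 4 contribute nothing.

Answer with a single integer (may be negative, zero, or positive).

Answer: 0

Derivation:
Gen 1: crossing 3x4. Both 2&4? no. Sum: 0
Gen 2: crossing 4x3. Both 2&4? no. Sum: 0
Gen 3: crossing 3x4. Both 2&4? no. Sum: 0
Gen 4: crossing 3x5. Both 2&4? no. Sum: 0
Gen 5: crossing 1x2. Both 2&4? no. Sum: 0
Gen 6: crossing 4x5. Both 2&4? no. Sum: 0
Gen 7: crossing 2x1. Both 2&4? no. Sum: 0
Gen 8: crossing 2x5. Both 2&4? no. Sum: 0
Gen 9: crossing 4x3. Both 2&4? no. Sum: 0
Gen 10: crossing 1x5. Both 2&4? no. Sum: 0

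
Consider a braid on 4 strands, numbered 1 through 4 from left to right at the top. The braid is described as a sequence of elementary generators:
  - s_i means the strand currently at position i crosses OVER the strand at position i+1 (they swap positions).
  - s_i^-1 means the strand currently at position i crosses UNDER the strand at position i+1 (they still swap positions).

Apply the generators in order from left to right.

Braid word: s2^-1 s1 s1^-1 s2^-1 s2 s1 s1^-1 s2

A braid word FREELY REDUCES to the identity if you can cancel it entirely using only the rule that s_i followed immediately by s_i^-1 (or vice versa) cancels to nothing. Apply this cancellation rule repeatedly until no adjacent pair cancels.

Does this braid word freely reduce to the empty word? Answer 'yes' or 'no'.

Answer: yes

Derivation:
Gen 1 (s2^-1): push. Stack: [s2^-1]
Gen 2 (s1): push. Stack: [s2^-1 s1]
Gen 3 (s1^-1): cancels prior s1. Stack: [s2^-1]
Gen 4 (s2^-1): push. Stack: [s2^-1 s2^-1]
Gen 5 (s2): cancels prior s2^-1. Stack: [s2^-1]
Gen 6 (s1): push. Stack: [s2^-1 s1]
Gen 7 (s1^-1): cancels prior s1. Stack: [s2^-1]
Gen 8 (s2): cancels prior s2^-1. Stack: []
Reduced word: (empty)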